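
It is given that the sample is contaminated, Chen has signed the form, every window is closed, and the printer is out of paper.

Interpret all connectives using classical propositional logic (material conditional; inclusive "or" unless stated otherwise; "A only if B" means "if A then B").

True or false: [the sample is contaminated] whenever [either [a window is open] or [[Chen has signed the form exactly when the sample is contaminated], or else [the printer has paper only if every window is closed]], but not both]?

True.

Let R = "a window is open" (F), Q = "Chen has signed the form" (T), P = "the sample is contaminated" (T), S = "the printer has paper" (F).
In symbols: (R xor ((Q <-> P) | (S -> ~R))) -> P

Q <-> P = T <-> T = T
~R = ~F = T
S -> ~R = F -> T = T
(Q <-> P) | (S -> ~R) = T | T = T
R xor ((Q <-> P) | (S -> ~R)) = F xor T = T
(R xor ((Q <-> P) | (S -> ~R))) -> P = T -> T = T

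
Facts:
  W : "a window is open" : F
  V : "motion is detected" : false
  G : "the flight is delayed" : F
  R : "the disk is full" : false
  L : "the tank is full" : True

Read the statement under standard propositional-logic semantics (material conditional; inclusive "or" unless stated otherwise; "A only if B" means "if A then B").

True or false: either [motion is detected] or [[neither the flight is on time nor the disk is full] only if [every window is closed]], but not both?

Values: V=F, G=F, R=F, W=F.
This is V ⊕ ((¬G ↓ R) → ¬W).

¬G = ¬F = T
¬G ↓ R = T ↓ F = F
¬W = ¬F = T
(¬G ↓ R) → ¬W = F → T = T
V ⊕ ((¬G ↓ R) → ¬W) = F ⊕ T = T

True.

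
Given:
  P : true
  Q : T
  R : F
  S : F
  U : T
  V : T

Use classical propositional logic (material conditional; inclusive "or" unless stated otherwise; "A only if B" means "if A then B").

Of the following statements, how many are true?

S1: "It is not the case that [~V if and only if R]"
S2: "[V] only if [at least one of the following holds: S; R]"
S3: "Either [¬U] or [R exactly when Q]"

S1: In symbols: ~(~V <-> R)

~V = ~T = F
~V <-> R = F <-> F = T
~(~V <-> R) = ~T = F
Thus S1 is false.

S2: In symbols: V -> (S | R)

S | R = F | F = F
V -> (S | R) = T -> F = F
Thus S2 is false.

S3: Formalization: ~U | (R <-> Q)

~U = ~T = F
R <-> Q = F <-> T = F
~U | (R <-> Q) = F | F = F
Hence S3 is false.

True statements: 0 (none).

0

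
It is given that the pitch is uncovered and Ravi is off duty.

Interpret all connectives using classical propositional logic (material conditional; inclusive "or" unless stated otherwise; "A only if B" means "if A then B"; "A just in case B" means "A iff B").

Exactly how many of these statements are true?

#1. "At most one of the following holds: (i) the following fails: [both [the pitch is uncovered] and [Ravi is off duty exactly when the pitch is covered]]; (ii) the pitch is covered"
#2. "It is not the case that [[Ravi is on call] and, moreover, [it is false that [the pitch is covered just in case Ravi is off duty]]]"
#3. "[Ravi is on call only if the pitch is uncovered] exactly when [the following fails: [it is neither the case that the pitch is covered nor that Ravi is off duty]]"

Let P = "the pitch is covered" (False), Q = "Ravi is on call" (False).

#1: This is not (not P and (not Q iff P)) nand P.

not P = not False = True
not Q = not False = True
not Q iff P = True iff False = False
not P and (not Q iff P) = True and False = False
not (not P and (not Q iff P)) = not False = True
not (not P and (not Q iff P)) nand P = True nand False = True
Thus #1 is true.

#2: Formalization: not (Q and not (P iff not Q))

not Q = not False = True
P iff not Q = False iff True = False
not (P iff not Q) = not False = True
Q and not (P iff not Q) = False and True = False
not (Q and not (P iff not Q)) = not False = True
Hence #2 is true.

#3: This is (Q -> not P) iff not (P nor not Q).

not P = not False = True
Q -> not P = False -> True = True
not Q = not False = True
P nor not Q = False nor True = False
not (P nor not Q) = not False = True
(Q -> not P) iff not (P nor not Q) = True iff True = True
So #3 is true.

True statements: 3 (#1, #2, #3).

3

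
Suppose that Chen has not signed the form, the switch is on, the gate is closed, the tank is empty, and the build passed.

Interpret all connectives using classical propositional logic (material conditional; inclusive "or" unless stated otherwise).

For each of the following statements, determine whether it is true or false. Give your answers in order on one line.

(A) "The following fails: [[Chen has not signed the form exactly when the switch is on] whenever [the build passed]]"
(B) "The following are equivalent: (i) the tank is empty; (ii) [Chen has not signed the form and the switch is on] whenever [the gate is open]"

(A) false, (B) true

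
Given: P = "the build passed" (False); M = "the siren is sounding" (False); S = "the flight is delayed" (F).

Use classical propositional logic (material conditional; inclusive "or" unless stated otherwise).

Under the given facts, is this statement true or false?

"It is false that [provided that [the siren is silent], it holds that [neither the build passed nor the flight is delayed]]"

This is ~(~M -> (P nor S)).

~M = ~F = T
P nor S = F nor F = T
~M -> (P nor S) = T -> T = T
~(~M -> (P nor S)) = ~T = F

false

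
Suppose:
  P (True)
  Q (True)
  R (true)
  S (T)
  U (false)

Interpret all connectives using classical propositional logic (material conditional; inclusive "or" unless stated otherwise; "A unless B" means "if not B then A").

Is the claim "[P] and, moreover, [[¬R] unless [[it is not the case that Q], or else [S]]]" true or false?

This is P & (~R | (~Q | S)).

~R = ~T = F
~Q = ~T = F
~Q | S = F | T = T
~R | (~Q | S) = F | T = T
P & (~R | (~Q | S)) = T & T = T

True.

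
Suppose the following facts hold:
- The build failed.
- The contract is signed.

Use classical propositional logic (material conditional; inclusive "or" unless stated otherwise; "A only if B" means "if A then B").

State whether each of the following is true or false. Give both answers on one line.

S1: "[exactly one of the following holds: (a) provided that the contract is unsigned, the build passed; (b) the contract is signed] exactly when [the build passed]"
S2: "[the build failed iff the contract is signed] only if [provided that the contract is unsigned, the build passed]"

S1 true; S2 true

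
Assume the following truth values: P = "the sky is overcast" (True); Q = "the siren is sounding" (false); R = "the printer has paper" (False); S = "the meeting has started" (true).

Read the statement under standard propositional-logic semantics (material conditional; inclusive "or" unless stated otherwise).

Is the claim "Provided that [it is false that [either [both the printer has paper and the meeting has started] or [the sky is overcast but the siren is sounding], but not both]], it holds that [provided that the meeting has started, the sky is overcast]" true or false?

True

Parsed as ~((R & S) xor (P & Q)) -> (S -> P)

R & S = F & T = F
P & Q = T & F = F
(R & S) xor (P & Q) = F xor F = F
~((R & S) xor (P & Q)) = ~F = T
S -> P = T -> T = T
~((R & S) xor (P & Q)) -> (S -> P) = T -> T = T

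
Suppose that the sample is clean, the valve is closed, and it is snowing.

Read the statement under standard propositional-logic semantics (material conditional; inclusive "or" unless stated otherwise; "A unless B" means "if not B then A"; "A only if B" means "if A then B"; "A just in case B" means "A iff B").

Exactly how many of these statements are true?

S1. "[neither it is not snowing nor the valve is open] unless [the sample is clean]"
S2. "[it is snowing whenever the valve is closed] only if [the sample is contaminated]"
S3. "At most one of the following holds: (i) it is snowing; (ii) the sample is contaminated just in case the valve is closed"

2

Let R = "it is snowing" (True), Q = "the valve is open" (False), P = "the sample is contaminated" (False).

S1: In symbols: (not R nor Q) or not P

not R = not True = False
not R nor Q = False nor False = True
not P = not False = True
(not R nor Q) or not P = True or True = True
So S1 is true.

S2: This is (not Q -> R) -> P.

not Q = not False = True
not Q -> R = True -> True = True
(not Q -> R) -> P = True -> False = False
Thus S2 is false.

S3: In symbols: R nand (P iff not Q)

not Q = not False = True
P iff not Q = False iff True = False
R nand (P iff not Q) = True nand False = True
So S3 is true.

True statements: 2 (S1, S3).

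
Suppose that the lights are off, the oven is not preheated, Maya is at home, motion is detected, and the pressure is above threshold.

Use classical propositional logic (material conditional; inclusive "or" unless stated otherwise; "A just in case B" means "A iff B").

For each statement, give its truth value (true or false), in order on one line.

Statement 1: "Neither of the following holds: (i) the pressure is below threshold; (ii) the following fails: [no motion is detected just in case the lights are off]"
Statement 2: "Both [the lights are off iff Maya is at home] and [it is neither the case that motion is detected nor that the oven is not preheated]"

Statement 1 false; Statement 2 false

Let U = "the pressure is above threshold" (T), S = "motion is detected" (T), P = "the lights are on" (F), R = "Maya is at home" (T), Q = "the oven is preheated" (F).

Statement 1: Parsed as ¬U ↓ ¬(¬S ↔ ¬P)

¬U = ¬T = F
¬S = ¬T = F
¬P = ¬F = T
¬S ↔ ¬P = F ↔ T = F
¬(¬S ↔ ¬P) = ¬F = T
¬U ↓ ¬(¬S ↔ ¬P) = F ↓ T = F
So Statement 1 is false.

Statement 2: Formalization: (¬P ↔ R) ∧ (S ↓ ¬Q)

¬P = ¬F = T
¬P ↔ R = T ↔ T = T
¬Q = ¬F = T
S ↓ ¬Q = T ↓ T = F
(¬P ↔ R) ∧ (S ↓ ¬Q) = T ∧ F = F
Thus Statement 2 is false.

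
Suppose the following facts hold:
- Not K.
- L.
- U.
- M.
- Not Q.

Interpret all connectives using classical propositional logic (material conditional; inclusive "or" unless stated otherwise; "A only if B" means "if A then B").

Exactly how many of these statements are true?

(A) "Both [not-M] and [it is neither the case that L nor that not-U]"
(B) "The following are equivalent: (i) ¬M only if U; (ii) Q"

(A): Parsed as not M and (L nor not U)

not M = not True = False
not U = not True = False
L nor not U = True nor False = False
not M and (L nor not U) = False and False = False
Hence (A) is false.

(B): This is (not M -> U) iff Q.

not M = not True = False
not M -> U = False -> True = True
(not M -> U) iff Q = True iff False = False
Thus (B) is false.

Count: 0.

0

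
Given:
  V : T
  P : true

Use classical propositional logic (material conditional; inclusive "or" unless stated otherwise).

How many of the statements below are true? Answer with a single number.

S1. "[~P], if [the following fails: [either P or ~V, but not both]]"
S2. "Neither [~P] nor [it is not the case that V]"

S1: Formalization: not (P xor not V) -> not P

not V = not True = False
P xor not V = True xor False = True
not (P xor not V) = not True = False
not P = not True = False
not (P xor not V) -> not P = False -> False = True
Thus S1 is true.

S2: Parsed as not P nor not V

not P = not True = False
not V = not True = False
not P nor not V = False nor False = True
So S2 is true.

2 of the 2 statements are true (S1, S2).

2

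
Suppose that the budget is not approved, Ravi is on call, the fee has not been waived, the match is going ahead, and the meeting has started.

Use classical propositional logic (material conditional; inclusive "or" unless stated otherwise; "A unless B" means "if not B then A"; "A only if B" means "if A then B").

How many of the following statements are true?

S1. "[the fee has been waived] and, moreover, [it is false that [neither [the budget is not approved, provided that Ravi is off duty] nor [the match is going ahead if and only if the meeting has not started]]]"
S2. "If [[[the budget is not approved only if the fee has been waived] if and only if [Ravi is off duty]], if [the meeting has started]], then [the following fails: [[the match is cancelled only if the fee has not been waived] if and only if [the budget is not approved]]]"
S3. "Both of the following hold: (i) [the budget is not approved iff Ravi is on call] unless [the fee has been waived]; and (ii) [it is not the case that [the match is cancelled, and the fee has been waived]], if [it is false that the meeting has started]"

1

Let R = "the fee has been waived" (F), Q = "Ravi is on call" (T), P = "the budget is approved" (F), S = "the match is cancelled" (F), U = "the meeting has started" (T).

S1: Parsed as R & ~((~Q -> ~P) nor (~S <-> ~U))

~Q = ~T = F
~P = ~F = T
~Q -> ~P = F -> T = T
~S = ~F = T
~U = ~T = F
~S <-> ~U = T <-> F = F
(~Q -> ~P) nor (~S <-> ~U) = T nor F = F
~((~Q -> ~P) nor (~S <-> ~U)) = ~F = T
R & ~((~Q -> ~P) nor (~S <-> ~U)) = F & T = F
So S1 is false.

S2: Parsed as (U -> ((~P -> R) <-> ~Q)) -> ~((S -> ~R) <-> ~P)

~P = ~F = T
~P -> R = T -> F = F
~Q = ~T = F
(~P -> R) <-> ~Q = F <-> F = T
U -> ((~P -> R) <-> ~Q) = T -> T = T
~R = ~F = T
S -> ~R = F -> T = T
~P = ~F = T
(S -> ~R) <-> ~P = T <-> T = T
~((S -> ~R) <-> ~P) = ~T = F
(U -> ((~P -> R) <-> ~Q)) -> ~((S -> ~R) <-> ~P) = T -> F = F
So S2 is false.

S3: This is ((~P <-> Q) | R) & (~U -> ~(S & R)).

~P = ~F = T
~P <-> Q = T <-> T = T
(~P <-> Q) | R = T | F = T
~U = ~T = F
S & R = F & F = F
~(S & R) = ~F = T
~U -> ~(S & R) = F -> T = T
((~P <-> Q) | R) & (~U -> ~(S & R)) = T & T = T
Thus S3 is true.

1 of the 3 statements is true (S3).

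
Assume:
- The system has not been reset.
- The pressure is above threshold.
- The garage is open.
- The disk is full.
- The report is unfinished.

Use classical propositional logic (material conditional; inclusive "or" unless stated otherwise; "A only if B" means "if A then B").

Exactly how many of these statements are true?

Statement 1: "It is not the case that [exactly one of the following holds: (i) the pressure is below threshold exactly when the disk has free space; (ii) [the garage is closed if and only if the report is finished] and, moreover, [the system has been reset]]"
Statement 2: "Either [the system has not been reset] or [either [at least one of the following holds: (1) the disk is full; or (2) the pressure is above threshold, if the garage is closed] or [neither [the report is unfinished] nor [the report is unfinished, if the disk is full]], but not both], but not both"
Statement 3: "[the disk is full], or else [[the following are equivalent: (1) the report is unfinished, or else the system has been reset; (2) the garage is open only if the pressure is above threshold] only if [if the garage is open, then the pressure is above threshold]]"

Let S = "the pressure is above threshold" (T), L = "the disk is full" (T), R = "the garage is closed" (F), G = "the report is finished" (F), P = "the system has been reset" (F).

Statement 1: In symbols: ~((~S <-> ~L) xor ((R <-> G) & P))

~S = ~T = F
~L = ~T = F
~S <-> ~L = F <-> F = T
R <-> G = F <-> F = T
(R <-> G) & P = T & F = F
(~S <-> ~L) xor ((R <-> G) & P) = T xor F = T
~((~S <-> ~L) xor ((R <-> G) & P)) = ~T = F
So Statement 1 is false.

Statement 2: In symbols: ~P xor ((L | (R -> S)) xor (~G nor (L -> ~G)))

~P = ~F = T
R -> S = F -> T = T
L | (R -> S) = T | T = T
~G = ~F = T
~G = ~F = T
L -> ~G = T -> T = T
~G nor (L -> ~G) = T nor T = F
(L | (R -> S)) xor (~G nor (L -> ~G)) = T xor F = T
~P xor ((L | (R -> S)) xor (~G nor (L -> ~G))) = T xor T = F
Hence Statement 2 is false.

Statement 3: This is L | (((~G | P) <-> (~R -> S)) -> (~R -> S)).

~G = ~F = T
~G | P = T | F = T
~R = ~F = T
~R -> S = T -> T = T
(~G | P) <-> (~R -> S) = T <-> T = T
~R = ~F = T
~R -> S = T -> T = T
((~G | P) <-> (~R -> S)) -> (~R -> S) = T -> T = T
L | (((~G | P) <-> (~R -> S)) -> (~R -> S)) = T | T = T
Hence Statement 3 is true.

1 of the 3 statements is true (Statement 3).

1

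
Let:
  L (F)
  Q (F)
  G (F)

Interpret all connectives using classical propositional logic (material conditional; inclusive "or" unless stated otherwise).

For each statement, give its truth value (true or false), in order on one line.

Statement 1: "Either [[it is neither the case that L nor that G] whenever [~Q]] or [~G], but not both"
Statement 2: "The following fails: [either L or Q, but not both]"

Statement 1: Formalization: (not Q -> (L nor G)) xor not G

not Q = not False = True
L nor G = False nor False = True
not Q -> (L nor G) = True -> True = True
not G = not False = True
(not Q -> (L nor G)) xor not G = True xor True = False
So Statement 1 is false.

Statement 2: This is not (L xor Q).

L xor Q = False xor False = False
not (L xor Q) = not False = True
So Statement 2 is true.

Statement 1 F, Statement 2 T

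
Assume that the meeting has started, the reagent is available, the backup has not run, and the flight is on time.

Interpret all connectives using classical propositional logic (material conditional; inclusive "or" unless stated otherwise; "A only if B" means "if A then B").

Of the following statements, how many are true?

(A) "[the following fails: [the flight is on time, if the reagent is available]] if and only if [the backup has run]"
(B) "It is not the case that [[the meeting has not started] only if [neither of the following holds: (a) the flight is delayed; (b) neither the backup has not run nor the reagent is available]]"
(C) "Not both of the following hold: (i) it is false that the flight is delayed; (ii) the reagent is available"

1

Let L = "the reagent is available" (True), S = "the flight is delayed" (False), U = "the backup has run" (False), Q = "the meeting has started" (True).

(A): Formalization: not (L -> not S) iff U

not S = not False = True
L -> not S = True -> True = True
not (L -> not S) = not True = False
not (L -> not S) iff U = False iff False = True
So (A) is true.

(B): In symbols: not (not Q -> (S nor (not U nor L)))

not Q = not True = False
not U = not False = True
not U nor L = True nor True = False
S nor (not U nor L) = False nor False = True
not Q -> (S nor (not U nor L)) = False -> True = True
not (not Q -> (S nor (not U nor L))) = not True = False
Thus (B) is false.

(C): Formalization: not S nand L

not S = not False = True
not S nand L = True nand True = False
Hence (C) is false.

1 of the 3 statements is true.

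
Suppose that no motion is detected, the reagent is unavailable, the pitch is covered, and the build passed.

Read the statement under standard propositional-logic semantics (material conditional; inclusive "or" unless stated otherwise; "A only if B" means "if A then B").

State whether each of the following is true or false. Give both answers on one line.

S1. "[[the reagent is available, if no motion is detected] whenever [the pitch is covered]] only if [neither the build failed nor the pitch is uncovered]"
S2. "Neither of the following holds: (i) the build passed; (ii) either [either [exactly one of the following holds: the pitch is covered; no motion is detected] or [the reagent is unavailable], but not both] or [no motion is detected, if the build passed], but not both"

Let R = "the pitch is covered" (T), P = "motion is detected" (F), Q = "the reagent is available" (F), S = "the build passed" (T).

S1: Formalization: (R → (¬P → Q)) → (¬S ↓ ¬R)

¬P = ¬F = T
¬P → Q = T → F = F
R → (¬P → Q) = T → F = F
¬S = ¬T = F
¬R = ¬T = F
¬S ↓ ¬R = F ↓ F = T
(R → (¬P → Q)) → (¬S ↓ ¬R) = F → T = T
Thus S1 is true.

S2: Parsed as S ↓ (((R ⊕ ¬P) ⊕ ¬Q) ⊕ (S → ¬P))

¬P = ¬F = T
R ⊕ ¬P = T ⊕ T = F
¬Q = ¬F = T
(R ⊕ ¬P) ⊕ ¬Q = F ⊕ T = T
¬P = ¬F = T
S → ¬P = T → T = T
((R ⊕ ¬P) ⊕ ¬Q) ⊕ (S → ¬P) = T ⊕ T = F
S ↓ (((R ⊕ ¬P) ⊕ ¬Q) ⊕ (S → ¬P)) = T ↓ F = F
Thus S2 is false.

S1 True, S2 False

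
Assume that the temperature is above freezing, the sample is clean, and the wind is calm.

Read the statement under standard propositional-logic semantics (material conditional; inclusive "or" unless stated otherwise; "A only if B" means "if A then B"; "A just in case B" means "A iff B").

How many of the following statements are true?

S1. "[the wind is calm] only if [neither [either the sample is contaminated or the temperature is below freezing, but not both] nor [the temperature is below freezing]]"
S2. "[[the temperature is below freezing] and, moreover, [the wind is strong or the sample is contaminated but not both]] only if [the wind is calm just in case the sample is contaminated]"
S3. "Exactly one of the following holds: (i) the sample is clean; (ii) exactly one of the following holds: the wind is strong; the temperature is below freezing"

3

Let R = "the wind is strong" (F), Q = "the sample is contaminated" (F), P = "the temperature is below freezing" (F).

S1: In symbols: ¬R → ((Q ⊕ P) ↓ P)

¬R = ¬F = T
Q ⊕ P = F ⊕ F = F
(Q ⊕ P) ↓ P = F ↓ F = T
¬R → ((Q ⊕ P) ↓ P) = T → T = T
So S1 is true.

S2: Parsed as (P ∧ (R ⊕ Q)) → (¬R ↔ Q)

R ⊕ Q = F ⊕ F = F
P ∧ (R ⊕ Q) = F ∧ F = F
¬R = ¬F = T
¬R ↔ Q = T ↔ F = F
(P ∧ (R ⊕ Q)) → (¬R ↔ Q) = F → F = T
Thus S2 is true.

S3: Formalization: ¬Q ⊕ (R ⊕ P)

¬Q = ¬F = T
R ⊕ P = F ⊕ F = F
¬Q ⊕ (R ⊕ P) = T ⊕ F = T
Thus S3 is true.

Count: 3.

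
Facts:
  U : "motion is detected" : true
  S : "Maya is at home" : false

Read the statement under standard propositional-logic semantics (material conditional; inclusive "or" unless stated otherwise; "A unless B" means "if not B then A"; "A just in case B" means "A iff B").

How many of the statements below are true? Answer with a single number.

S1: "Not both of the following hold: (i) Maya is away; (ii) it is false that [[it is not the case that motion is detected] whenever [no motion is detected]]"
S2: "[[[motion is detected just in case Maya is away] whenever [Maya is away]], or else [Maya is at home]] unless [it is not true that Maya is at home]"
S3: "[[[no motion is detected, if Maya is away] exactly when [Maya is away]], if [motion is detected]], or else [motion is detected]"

3

S1: Parsed as ~S nand ~(~U -> ~U)

~S = ~F = T
~U = ~T = F
~U = ~T = F
~U -> ~U = F -> F = T
~(~U -> ~U) = ~T = F
~S nand ~(~U -> ~U) = T nand F = T
Thus S1 is true.

S2: In symbols: ((~S -> (U <-> ~S)) | S) | ~S

~S = ~F = T
~S = ~F = T
U <-> ~S = T <-> T = T
~S -> (U <-> ~S) = T -> T = T
(~S -> (U <-> ~S)) | S = T | F = T
~S = ~F = T
((~S -> (U <-> ~S)) | S) | ~S = T | T = T
So S2 is true.

S3: This is (U -> ((~S -> ~U) <-> ~S)) | U.

~S = ~F = T
~U = ~T = F
~S -> ~U = T -> F = F
~S = ~F = T
(~S -> ~U) <-> ~S = F <-> T = F
U -> ((~S -> ~U) <-> ~S) = T -> F = F
(U -> ((~S -> ~U) <-> ~S)) | U = F | T = T
Hence S3 is true.

True statements: 3 (S1, S2, S3).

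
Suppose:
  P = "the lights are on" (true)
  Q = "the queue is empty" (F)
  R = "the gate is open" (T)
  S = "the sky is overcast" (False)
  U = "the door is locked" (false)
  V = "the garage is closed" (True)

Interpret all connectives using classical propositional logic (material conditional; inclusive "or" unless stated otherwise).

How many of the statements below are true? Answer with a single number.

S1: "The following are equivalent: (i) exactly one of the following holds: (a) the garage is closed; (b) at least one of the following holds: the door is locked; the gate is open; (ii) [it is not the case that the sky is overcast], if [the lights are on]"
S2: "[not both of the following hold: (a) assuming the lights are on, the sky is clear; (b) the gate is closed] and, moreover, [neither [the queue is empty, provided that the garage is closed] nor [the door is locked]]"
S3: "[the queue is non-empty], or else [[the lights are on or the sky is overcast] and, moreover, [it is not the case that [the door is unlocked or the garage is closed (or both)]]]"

S1: In symbols: (V xor (U | R)) <-> (P -> ~S)

U | R = F | T = T
V xor (U | R) = T xor T = F
~S = ~F = T
P -> ~S = T -> T = T
(V xor (U | R)) <-> (P -> ~S) = F <-> T = F
Hence S1 is false.

S2: This is ((P -> ~S) nand ~R) & ((V -> Q) nor U).

~S = ~F = T
P -> ~S = T -> T = T
~R = ~T = F
(P -> ~S) nand ~R = T nand F = T
V -> Q = T -> F = F
(V -> Q) nor U = F nor F = T
((P -> ~S) nand ~R) & ((V -> Q) nor U) = T & T = T
So S2 is true.

S3: This is ~Q | ((P | S) & ~(~U | V)).

~Q = ~F = T
P | S = T | F = T
~U = ~F = T
~U | V = T | T = T
~(~U | V) = ~T = F
(P | S) & ~(~U | V) = T & F = F
~Q | ((P | S) & ~(~U | V)) = T | F = T
Hence S3 is true.

Count: 2.

2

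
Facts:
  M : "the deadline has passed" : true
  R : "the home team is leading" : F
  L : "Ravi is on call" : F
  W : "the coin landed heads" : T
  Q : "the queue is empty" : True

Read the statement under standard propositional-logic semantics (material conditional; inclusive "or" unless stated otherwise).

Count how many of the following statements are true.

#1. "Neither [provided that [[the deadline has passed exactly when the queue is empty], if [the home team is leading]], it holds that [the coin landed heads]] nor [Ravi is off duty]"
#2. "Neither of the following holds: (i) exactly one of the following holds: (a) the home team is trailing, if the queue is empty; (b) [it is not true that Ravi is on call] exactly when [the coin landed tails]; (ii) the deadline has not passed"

#1: In symbols: ((R → (M ↔ Q)) → W) ↓ ¬L

M ↔ Q = T ↔ T = T
R → (M ↔ Q) = F → T = T
(R → (M ↔ Q)) → W = T → T = T
¬L = ¬F = T
((R → (M ↔ Q)) → W) ↓ ¬L = T ↓ T = F
So #1 is false.

#2: In symbols: ((Q → ¬R) ⊕ (¬L ↔ ¬W)) ↓ ¬M

¬R = ¬F = T
Q → ¬R = T → T = T
¬L = ¬F = T
¬W = ¬T = F
¬L ↔ ¬W = T ↔ F = F
(Q → ¬R) ⊕ (¬L ↔ ¬W) = T ⊕ F = T
¬M = ¬T = F
((Q → ¬R) ⊕ (¬L ↔ ¬W)) ↓ ¬M = T ↓ F = F
Thus #2 is false.

True statements: 0 (none).

0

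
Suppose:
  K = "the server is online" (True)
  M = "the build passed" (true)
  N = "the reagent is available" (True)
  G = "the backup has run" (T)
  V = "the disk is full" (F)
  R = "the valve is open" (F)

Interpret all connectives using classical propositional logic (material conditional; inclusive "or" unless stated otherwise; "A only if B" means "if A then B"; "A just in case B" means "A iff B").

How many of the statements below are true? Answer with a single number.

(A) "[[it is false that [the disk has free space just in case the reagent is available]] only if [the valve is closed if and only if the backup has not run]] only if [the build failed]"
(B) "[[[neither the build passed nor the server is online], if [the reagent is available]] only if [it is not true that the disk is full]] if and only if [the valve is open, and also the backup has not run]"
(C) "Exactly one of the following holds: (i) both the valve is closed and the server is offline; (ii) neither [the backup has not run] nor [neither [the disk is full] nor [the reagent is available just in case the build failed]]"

(A): This is (¬(¬V ↔ N) → (¬R ↔ ¬G)) → ¬M.

¬V = ¬F = T
¬V ↔ N = T ↔ T = T
¬(¬V ↔ N) = ¬T = F
¬R = ¬F = T
¬G = ¬T = F
¬R ↔ ¬G = T ↔ F = F
¬(¬V ↔ N) → (¬R ↔ ¬G) = F → F = T
¬M = ¬T = F
(¬(¬V ↔ N) → (¬R ↔ ¬G)) → ¬M = T → F = F
So (A) is false.

(B): Parsed as ((N → (M ↓ K)) → ¬V) ↔ (R ∧ ¬G)

M ↓ K = T ↓ T = F
N → (M ↓ K) = T → F = F
¬V = ¬F = T
(N → (M ↓ K)) → ¬V = F → T = T
¬G = ¬T = F
R ∧ ¬G = F ∧ F = F
((N → (M ↓ K)) → ¬V) ↔ (R ∧ ¬G) = T ↔ F = F
Hence (B) is false.

(C): Formalization: (¬R ∧ ¬K) ⊕ (¬G ↓ (V ↓ (N ↔ ¬M)))

¬R = ¬F = T
¬K = ¬T = F
¬R ∧ ¬K = T ∧ F = F
¬G = ¬T = F
¬M = ¬T = F
N ↔ ¬M = T ↔ F = F
V ↓ (N ↔ ¬M) = F ↓ F = T
¬G ↓ (V ↓ (N ↔ ¬M)) = F ↓ T = F
(¬R ∧ ¬K) ⊕ (¬G ↓ (V ↓ (N ↔ ¬M))) = F ⊕ F = F
Thus (C) is false.

0 of the 3 statements are true (none).

0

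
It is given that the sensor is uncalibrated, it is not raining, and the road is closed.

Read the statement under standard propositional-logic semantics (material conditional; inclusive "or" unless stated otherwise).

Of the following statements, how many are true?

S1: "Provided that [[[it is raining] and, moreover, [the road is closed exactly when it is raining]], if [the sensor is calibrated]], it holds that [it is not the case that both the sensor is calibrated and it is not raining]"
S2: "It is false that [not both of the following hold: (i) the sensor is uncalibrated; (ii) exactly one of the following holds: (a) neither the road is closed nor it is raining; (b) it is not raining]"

Let U = "the sensor is calibrated" (F), G = "it is raining" (F), W = "the road is closed" (T).

S1: Formalization: (U → (G ∧ (W ↔ G))) → (U ↑ ¬G)

W ↔ G = T ↔ F = F
G ∧ (W ↔ G) = F ∧ F = F
U → (G ∧ (W ↔ G)) = F → F = T
¬G = ¬F = T
U ↑ ¬G = F ↑ T = T
(U → (G ∧ (W ↔ G))) → (U ↑ ¬G) = T → T = T
Thus S1 is true.

S2: Parsed as ¬(¬U ↑ ((W ↓ G) ⊕ ¬G))

¬U = ¬F = T
W ↓ G = T ↓ F = F
¬G = ¬F = T
(W ↓ G) ⊕ ¬G = F ⊕ T = T
¬U ↑ ((W ↓ G) ⊕ ¬G) = T ↑ T = F
¬(¬U ↑ ((W ↓ G) ⊕ ¬G)) = ¬F = T
Thus S2 is true.

Count: 2.

2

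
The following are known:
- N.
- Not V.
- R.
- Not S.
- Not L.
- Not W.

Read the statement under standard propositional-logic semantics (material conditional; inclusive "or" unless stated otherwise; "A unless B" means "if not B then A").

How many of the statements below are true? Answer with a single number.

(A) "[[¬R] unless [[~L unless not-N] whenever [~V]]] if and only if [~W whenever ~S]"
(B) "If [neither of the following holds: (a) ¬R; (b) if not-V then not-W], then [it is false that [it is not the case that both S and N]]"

2

(A): This is (~R | (~V -> (~L | ~N))) <-> (~S -> ~W).

~R = ~T = F
~V = ~F = T
~L = ~F = T
~N = ~T = F
~L | ~N = T | F = T
~V -> (~L | ~N) = T -> T = T
~R | (~V -> (~L | ~N)) = F | T = T
~S = ~F = T
~W = ~F = T
~S -> ~W = T -> T = T
(~R | (~V -> (~L | ~N))) <-> (~S -> ~W) = T <-> T = T
Thus (A) is true.

(B): Parsed as (~R nor (~V -> ~W)) -> ~(S nand N)

~R = ~T = F
~V = ~F = T
~W = ~F = T
~V -> ~W = T -> T = T
~R nor (~V -> ~W) = F nor T = F
S nand N = F nand T = T
~(S nand N) = ~T = F
(~R nor (~V -> ~W)) -> ~(S nand N) = F -> F = T
So (B) is true.

Count: 2.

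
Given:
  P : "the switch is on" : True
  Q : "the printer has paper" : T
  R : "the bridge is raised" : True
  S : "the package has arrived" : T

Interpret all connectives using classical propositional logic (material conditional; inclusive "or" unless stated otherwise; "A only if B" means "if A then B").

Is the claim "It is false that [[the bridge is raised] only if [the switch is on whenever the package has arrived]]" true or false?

This is ¬(R → (S → P)).

S → P = T → T = T
R → (S → P) = T → T = T
¬(R → (S → P)) = ¬T = F

false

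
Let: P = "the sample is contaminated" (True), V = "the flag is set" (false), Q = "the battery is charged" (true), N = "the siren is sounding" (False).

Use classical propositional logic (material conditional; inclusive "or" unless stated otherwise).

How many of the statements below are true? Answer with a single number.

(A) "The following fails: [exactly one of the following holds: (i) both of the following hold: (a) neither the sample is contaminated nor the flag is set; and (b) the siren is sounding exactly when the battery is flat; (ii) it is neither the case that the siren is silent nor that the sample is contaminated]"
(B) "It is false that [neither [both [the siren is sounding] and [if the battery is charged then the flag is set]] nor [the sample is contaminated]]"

(A): This is not (((P nor V) and (N iff not Q)) xor (not N nor P)).

P nor V = True nor False = False
not Q = not True = False
N iff not Q = False iff False = True
(P nor V) and (N iff not Q) = False and True = False
not N = not False = True
not N nor P = True nor True = False
((P nor V) and (N iff not Q)) xor (not N nor P) = False xor False = False
not (((P nor V) and (N iff not Q)) xor (not N nor P)) = not False = True
Hence (A) is true.

(B): In symbols: not ((N and (Q -> V)) nor P)

Q -> V = True -> False = False
N and (Q -> V) = False and False = False
(N and (Q -> V)) nor P = False nor True = False
not ((N and (Q -> V)) nor P) = not False = True
So (B) is true.

2 of the 2 statements are true ((A), (B)).

2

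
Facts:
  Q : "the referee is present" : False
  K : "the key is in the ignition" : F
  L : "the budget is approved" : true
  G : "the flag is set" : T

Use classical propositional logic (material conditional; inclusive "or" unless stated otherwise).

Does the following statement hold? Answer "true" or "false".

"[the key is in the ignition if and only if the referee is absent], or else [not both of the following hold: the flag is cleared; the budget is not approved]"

In symbols: (K ↔ ¬Q) ∨ (¬G ↑ ¬L)

¬Q = ¬F = T
K ↔ ¬Q = F ↔ T = F
¬G = ¬T = F
¬L = ¬T = F
¬G ↑ ¬L = F ↑ F = T
(K ↔ ¬Q) ∨ (¬G ↑ ¬L) = F ∨ T = T

The statement is true.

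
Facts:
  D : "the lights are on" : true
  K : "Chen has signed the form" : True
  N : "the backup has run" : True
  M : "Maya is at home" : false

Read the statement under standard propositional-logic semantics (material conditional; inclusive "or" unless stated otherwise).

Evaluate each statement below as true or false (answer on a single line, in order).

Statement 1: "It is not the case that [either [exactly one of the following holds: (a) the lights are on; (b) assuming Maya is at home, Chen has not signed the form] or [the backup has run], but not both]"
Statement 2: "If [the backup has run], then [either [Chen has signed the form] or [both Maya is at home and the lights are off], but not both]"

Statement 1 false, Statement 2 true

Statement 1: Formalization: ~((D xor (M -> ~K)) xor N)

~K = ~T = F
M -> ~K = F -> F = T
D xor (M -> ~K) = T xor T = F
(D xor (M -> ~K)) xor N = F xor T = T
~((D xor (M -> ~K)) xor N) = ~T = F
So Statement 1 is false.

Statement 2: Parsed as N -> (K xor (M & ~D))

~D = ~T = F
M & ~D = F & F = F
K xor (M & ~D) = T xor F = T
N -> (K xor (M & ~D)) = T -> T = T
Hence Statement 2 is true.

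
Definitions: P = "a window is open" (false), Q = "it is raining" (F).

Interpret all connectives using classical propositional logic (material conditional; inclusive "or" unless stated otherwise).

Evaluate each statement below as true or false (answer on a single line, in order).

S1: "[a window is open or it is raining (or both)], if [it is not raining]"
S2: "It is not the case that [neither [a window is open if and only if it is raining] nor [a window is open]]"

S1 false / S2 true

S1: This is ¬Q → (P ∨ Q).

¬Q = ¬F = T
P ∨ Q = F ∨ F = F
¬Q → (P ∨ Q) = T → F = F
Hence S1 is false.

S2: Formalization: ¬((P ↔ Q) ↓ P)

P ↔ Q = F ↔ F = T
(P ↔ Q) ↓ P = T ↓ F = F
¬((P ↔ Q) ↓ P) = ¬F = T
Thus S2 is true.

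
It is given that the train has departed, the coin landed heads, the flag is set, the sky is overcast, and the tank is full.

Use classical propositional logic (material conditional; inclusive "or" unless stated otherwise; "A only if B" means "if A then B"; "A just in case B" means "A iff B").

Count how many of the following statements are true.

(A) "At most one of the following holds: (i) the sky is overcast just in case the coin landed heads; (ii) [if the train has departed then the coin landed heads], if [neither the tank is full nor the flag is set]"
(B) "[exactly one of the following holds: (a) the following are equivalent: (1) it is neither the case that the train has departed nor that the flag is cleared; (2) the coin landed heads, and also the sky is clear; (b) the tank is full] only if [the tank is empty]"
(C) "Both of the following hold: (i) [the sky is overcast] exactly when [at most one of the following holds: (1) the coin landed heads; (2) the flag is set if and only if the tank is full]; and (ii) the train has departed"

Let L = "the sky is overcast" (True), N = "the coin landed heads" (True), U = "the tank is full" (True), W = "the flag is set" (True), R = "the train has departed" (True).

(A): Formalization: (L iff N) nand ((U nor W) -> (R -> N))

L iff N = True iff True = True
U nor W = True nor True = False
R -> N = True -> True = True
(U nor W) -> (R -> N) = False -> True = True
(L iff N) nand ((U nor W) -> (R -> N)) = True nand True = False
So (A) is false.

(B): This is (((R nor not W) iff (N and not L)) xor U) -> not U.

not W = not True = False
R nor not W = True nor False = False
not L = not True = False
N and not L = True and False = False
(R nor not W) iff (N and not L) = False iff False = True
((R nor not W) iff (N and not L)) xor U = True xor True = False
not U = not True = False
(((R nor not W) iff (N and not L)) xor U) -> not U = False -> False = True
Thus (B) is true.

(C): In symbols: (L iff (N nand (W iff U))) and R

W iff U = True iff True = True
N nand (W iff U) = True nand True = False
L iff (N nand (W iff U)) = True iff False = False
(L iff (N nand (W iff U))) and R = False and True = False
Thus (C) is false.

1 of the 3 statements is true ((B)).

1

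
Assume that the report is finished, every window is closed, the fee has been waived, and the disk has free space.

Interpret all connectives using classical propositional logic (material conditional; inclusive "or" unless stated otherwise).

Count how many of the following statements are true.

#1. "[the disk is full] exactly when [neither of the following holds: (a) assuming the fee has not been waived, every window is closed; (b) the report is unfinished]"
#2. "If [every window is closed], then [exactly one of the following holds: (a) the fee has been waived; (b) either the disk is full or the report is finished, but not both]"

Let S = "the disk is full" (F), R = "the fee has been waived" (T), Q = "a window is open" (F), P = "the report is finished" (T).

#1: In symbols: S ↔ ((¬R → ¬Q) ↓ ¬P)

¬R = ¬T = F
¬Q = ¬F = T
¬R → ¬Q = F → T = T
¬P = ¬T = F
(¬R → ¬Q) ↓ ¬P = T ↓ F = F
S ↔ ((¬R → ¬Q) ↓ ¬P) = F ↔ F = T
Thus #1 is true.

#2: Parsed as ¬Q → (R ⊕ (S ⊕ P))

¬Q = ¬F = T
S ⊕ P = F ⊕ T = T
R ⊕ (S ⊕ P) = T ⊕ T = F
¬Q → (R ⊕ (S ⊕ P)) = T → F = F
So #2 is false.

Count: 1.

1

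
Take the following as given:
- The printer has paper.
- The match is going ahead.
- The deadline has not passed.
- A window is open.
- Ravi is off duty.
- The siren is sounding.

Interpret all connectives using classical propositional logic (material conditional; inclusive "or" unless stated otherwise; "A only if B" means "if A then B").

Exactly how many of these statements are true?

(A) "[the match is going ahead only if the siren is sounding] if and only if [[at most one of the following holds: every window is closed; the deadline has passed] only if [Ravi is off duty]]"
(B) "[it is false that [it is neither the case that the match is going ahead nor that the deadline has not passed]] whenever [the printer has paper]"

2

Let W = "the match is cancelled" (False), S = "the siren is sounding" (True), D = "a window is open" (True), L = "the deadline has passed" (False), Q = "Ravi is on call" (False), U = "the printer has paper" (True).

(A): Formalization: (not W -> S) iff ((not D nand L) -> not Q)

not W = not False = True
not W -> S = True -> True = True
not D = not True = False
not D nand L = False nand False = True
not Q = not False = True
(not D nand L) -> not Q = True -> True = True
(not W -> S) iff ((not D nand L) -> not Q) = True iff True = True
So (A) is true.

(B): This is U -> not (not W nor not L).

not W = not False = True
not L = not False = True
not W nor not L = True nor True = False
not (not W nor not L) = not False = True
U -> not (not W nor not L) = True -> True = True
Hence (B) is true.

Count: 2.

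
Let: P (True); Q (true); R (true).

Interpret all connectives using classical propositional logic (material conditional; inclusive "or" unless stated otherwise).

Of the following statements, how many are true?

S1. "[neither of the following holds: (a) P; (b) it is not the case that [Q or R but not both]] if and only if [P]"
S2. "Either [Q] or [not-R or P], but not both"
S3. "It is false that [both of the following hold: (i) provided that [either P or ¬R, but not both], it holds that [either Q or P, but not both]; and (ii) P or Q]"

S1: Parsed as (P ↓ ¬(Q ⊕ R)) ↔ P

Q ⊕ R = T ⊕ T = F
¬(Q ⊕ R) = ¬F = T
P ↓ ¬(Q ⊕ R) = T ↓ T = F
(P ↓ ¬(Q ⊕ R)) ↔ P = F ↔ T = F
So S1 is false.

S2: This is Q ⊕ (¬R ∨ P).

¬R = ¬T = F
¬R ∨ P = F ∨ T = T
Q ⊕ (¬R ∨ P) = T ⊕ T = F
So S2 is false.

S3: In symbols: ¬(((P ⊕ ¬R) → (Q ⊕ P)) ∧ (P ∨ Q))

¬R = ¬T = F
P ⊕ ¬R = T ⊕ F = T
Q ⊕ P = T ⊕ T = F
(P ⊕ ¬R) → (Q ⊕ P) = T → F = F
P ∨ Q = T ∨ T = T
((P ⊕ ¬R) → (Q ⊕ P)) ∧ (P ∨ Q) = F ∧ T = F
¬(((P ⊕ ¬R) → (Q ⊕ P)) ∧ (P ∨ Q)) = ¬F = T
Hence S3 is true.

Count: 1.

1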